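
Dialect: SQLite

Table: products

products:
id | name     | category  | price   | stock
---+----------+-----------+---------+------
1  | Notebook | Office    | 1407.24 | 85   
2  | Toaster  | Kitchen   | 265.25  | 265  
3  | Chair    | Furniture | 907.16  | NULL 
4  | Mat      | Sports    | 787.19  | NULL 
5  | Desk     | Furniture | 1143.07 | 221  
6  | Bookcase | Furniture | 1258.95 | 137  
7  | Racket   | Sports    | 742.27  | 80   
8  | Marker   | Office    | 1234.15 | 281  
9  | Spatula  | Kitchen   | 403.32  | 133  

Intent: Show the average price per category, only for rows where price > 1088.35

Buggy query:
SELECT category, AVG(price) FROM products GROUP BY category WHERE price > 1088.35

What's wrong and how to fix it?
Bug: Row-level WHERE must come before GROUP BY in the clause order

Fix: Move the WHERE clause before GROUP BY

Corrected query:
SELECT category, AVG(price) FROM products WHERE price > 1088.35 GROUP BY category

Result:
category  | AVG(price)
----------+-----------
Furniture | 1201.01   
Office    | 1320.695  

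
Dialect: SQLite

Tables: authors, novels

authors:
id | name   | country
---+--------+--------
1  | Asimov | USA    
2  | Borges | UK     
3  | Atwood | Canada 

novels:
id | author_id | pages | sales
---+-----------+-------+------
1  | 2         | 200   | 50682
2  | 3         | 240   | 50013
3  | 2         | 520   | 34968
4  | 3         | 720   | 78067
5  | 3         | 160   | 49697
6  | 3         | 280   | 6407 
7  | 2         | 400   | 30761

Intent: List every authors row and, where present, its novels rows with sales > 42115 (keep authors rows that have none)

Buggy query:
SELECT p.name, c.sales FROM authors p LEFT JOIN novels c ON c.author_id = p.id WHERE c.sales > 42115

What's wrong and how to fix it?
Bug: A WHERE condition on the right-hand table after LEFT JOIN drops unmatched parents

Fix: Put 'c.sales > 42115' in the JOIN's ON clause instead of WHERE

Corrected query:
SELECT p.name, c.sales FROM authors p LEFT JOIN novels c ON c.author_id = p.id AND c.sales > 42115

Result:
name   | sales
-------+------
Asimov | NULL 
Borges | 50682
Atwood | 49697
Atwood | 50013
Atwood | 78067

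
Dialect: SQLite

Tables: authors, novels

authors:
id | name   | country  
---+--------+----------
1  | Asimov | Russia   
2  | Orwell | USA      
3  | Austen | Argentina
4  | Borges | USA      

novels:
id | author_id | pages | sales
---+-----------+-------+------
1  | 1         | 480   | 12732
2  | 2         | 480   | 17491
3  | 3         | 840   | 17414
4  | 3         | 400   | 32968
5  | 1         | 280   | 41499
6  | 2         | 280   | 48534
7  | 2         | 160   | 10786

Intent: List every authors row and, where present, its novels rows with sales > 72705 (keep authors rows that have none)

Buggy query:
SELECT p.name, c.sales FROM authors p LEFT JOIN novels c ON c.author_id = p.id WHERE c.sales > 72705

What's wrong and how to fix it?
Bug: A WHERE condition on the right-hand table after LEFT JOIN drops unmatched parents

Fix: Move the right-table condition into the ON clause so unmatched parents are kept

Corrected query:
SELECT p.name, c.sales FROM authors p LEFT JOIN novels c ON c.author_id = p.id AND c.sales > 72705

Result:
name   | sales
-------+------
Asimov | NULL 
Orwell | NULL 
Austen | NULL 
Borges | NULL 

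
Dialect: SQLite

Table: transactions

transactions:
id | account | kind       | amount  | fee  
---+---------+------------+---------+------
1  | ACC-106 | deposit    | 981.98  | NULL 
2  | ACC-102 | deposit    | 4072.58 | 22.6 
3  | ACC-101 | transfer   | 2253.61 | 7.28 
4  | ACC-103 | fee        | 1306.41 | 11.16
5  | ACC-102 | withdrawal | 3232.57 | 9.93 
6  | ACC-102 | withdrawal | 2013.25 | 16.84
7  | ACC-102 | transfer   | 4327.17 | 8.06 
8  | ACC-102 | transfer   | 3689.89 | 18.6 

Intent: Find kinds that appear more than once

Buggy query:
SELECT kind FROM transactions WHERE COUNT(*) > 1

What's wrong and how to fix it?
Bug: COUNT(*) is an aggregate and cannot be used in WHERE

Fix: GROUP BY kind, then filter groups with HAVING COUNT(*) > 1

Corrected query:
SELECT kind FROM transactions GROUP BY kind HAVING COUNT(*) > 1

Result:
kind      
----------
deposit   
transfer  
withdrawal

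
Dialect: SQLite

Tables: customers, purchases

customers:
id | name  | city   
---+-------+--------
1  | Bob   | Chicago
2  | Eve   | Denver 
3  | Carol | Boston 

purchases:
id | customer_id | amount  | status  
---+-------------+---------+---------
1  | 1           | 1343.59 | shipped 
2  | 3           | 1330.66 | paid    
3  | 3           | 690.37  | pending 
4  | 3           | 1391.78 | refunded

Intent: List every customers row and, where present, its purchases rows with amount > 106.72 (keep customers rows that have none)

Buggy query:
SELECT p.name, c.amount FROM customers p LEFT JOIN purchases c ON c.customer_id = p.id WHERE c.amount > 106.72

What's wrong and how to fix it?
Bug: Filtering c.amount in WHERE discards the NULL rows produced by LEFT JOIN, turning it into an inner join

Fix: Put 'c.amount > 106.72' in the JOIN's ON clause instead of WHERE

Corrected query:
SELECT p.name, c.amount FROM customers p LEFT JOIN purchases c ON c.customer_id = p.id AND c.amount > 106.72

Result:
name  | amount 
------+--------
Bob   | 1343.59
Eve   | NULL   
Carol | 690.37 
Carol | 1330.66
Carol | 1391.78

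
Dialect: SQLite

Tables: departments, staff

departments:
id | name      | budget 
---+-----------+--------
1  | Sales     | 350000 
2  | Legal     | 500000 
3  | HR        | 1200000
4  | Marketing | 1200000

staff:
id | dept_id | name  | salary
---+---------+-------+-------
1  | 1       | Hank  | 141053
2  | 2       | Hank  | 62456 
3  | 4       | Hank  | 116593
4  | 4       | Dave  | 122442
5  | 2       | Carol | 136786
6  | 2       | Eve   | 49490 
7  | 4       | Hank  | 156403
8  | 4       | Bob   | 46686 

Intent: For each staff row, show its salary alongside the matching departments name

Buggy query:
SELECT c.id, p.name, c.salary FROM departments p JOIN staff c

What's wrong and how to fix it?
Bug: JOIN with no ON clause produces a cartesian product; every staff row pairs with every departments row

Fix: Add ON c.dept_id = p.id to the JOIN

Corrected query:
SELECT c.id, p.name, c.salary FROM departments p JOIN staff c ON c.dept_id = p.id

Result:
id | name      | salary
---+-----------+-------
1  | Sales     | 141053
2  | Legal     | 62456 
3  | Marketing | 116593
4  | Marketing | 122442
5  | Legal     | 136786
6  | Legal     | 49490 
7  | Marketing | 156403
8  | Marketing | 46686 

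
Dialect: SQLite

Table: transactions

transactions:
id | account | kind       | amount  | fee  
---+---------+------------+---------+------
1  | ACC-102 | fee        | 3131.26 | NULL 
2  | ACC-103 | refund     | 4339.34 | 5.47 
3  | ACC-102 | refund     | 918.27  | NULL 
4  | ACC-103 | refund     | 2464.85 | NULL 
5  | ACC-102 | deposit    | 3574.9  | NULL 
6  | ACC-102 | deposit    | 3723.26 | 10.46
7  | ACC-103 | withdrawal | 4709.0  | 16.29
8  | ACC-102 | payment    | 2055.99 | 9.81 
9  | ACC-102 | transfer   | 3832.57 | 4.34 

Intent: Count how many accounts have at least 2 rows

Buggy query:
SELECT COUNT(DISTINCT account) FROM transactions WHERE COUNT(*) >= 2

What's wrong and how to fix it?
Bug: COUNT(*) cannot appear in WHERE; the per-group count doesn't exist yet

Fix: Use a subquery that GROUPs and filters with HAVING, then count its rows

Corrected query:
SELECT COUNT(*) FROM (SELECT account FROM transactions GROUP BY account HAVING COUNT(*) >= 2)

Result:
COUNT(*)
--------
2       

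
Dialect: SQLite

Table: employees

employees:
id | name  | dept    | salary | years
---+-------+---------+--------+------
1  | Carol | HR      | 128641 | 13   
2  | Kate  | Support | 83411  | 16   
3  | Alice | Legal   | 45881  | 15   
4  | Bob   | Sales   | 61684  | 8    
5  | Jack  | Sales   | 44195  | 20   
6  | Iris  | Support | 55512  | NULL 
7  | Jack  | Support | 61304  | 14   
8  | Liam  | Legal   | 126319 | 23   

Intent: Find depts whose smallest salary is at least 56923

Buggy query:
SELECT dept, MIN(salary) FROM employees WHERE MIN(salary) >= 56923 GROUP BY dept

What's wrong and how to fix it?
Bug: MIN() in WHERE is a misuse of aggregate

Fix: Replace WHERE with HAVING after the GROUP BY

Corrected query:
SELECT dept, MIN(salary) FROM employees GROUP BY dept HAVING MIN(salary) >= 56923

Result:
dept | MIN(salary)
-----+------------
HR   | 128641     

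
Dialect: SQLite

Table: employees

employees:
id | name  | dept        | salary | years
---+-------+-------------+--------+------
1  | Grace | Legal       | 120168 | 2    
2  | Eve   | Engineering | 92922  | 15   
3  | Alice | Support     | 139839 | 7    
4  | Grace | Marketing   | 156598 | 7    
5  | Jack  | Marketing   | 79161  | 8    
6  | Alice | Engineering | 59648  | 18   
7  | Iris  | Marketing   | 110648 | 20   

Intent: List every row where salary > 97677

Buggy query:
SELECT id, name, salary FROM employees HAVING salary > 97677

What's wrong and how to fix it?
Bug: This is a non-aggregate query (no GROUP BY, no aggregates), so in SQLite the HAVING clause is invalid here; a row-level condition belongs in WHERE

Fix: Use WHERE for row-level filtering

Corrected query:
SELECT id, name, salary FROM employees WHERE salary > 97677

Result:
id | name  | salary
---+-------+-------
1  | Grace | 120168
3  | Alice | 139839
4  | Grace | 156598
7  | Iris  | 110648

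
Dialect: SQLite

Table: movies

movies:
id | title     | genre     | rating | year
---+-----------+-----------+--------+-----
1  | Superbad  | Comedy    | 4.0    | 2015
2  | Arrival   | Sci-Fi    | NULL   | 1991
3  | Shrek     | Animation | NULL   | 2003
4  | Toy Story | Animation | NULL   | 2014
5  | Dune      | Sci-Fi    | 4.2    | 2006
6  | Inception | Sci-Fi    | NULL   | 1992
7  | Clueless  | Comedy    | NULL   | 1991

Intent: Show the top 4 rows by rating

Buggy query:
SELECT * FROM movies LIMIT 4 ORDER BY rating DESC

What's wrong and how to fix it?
Bug: ORDER BY cannot follow LIMIT; LIMIT is the final clause

Fix: Sort with ORDER BY, then apply LIMIT

Corrected query:
SELECT * FROM movies ORDER BY rating DESC LIMIT 4

Result:
id | title    | genre     | rating | year
---+----------+-----------+--------+-----
5  | Dune     | Sci-Fi    | 4.2    | 2006
1  | Superbad | Comedy    | 4      | 2015
2  | Arrival  | Sci-Fi    | NULL   | 1991
3  | Shrek    | Animation | NULL   | 2003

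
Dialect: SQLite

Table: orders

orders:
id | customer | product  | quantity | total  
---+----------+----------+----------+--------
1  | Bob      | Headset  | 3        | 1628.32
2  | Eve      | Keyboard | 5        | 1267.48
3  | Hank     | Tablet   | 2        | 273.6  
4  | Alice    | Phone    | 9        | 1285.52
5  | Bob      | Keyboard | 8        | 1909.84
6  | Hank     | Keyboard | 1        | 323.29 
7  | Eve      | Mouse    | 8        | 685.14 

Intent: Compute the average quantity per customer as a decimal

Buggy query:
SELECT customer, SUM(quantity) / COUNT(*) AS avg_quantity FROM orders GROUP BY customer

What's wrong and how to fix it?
Bug: Both operands are integers, so '/' performs integer division and truncates

Fix: Cast one side to REAL so the division keeps the fractional part

Corrected query:
SELECT customer, SUM(quantity) * 1.0 / COUNT(*) AS avg_quantity FROM orders GROUP BY customer

Result:
customer | avg_quantity
---------+-------------
Alice    | 9           
Bob      | 5.5         
Eve      | 6.5         
Hank     | 1.5         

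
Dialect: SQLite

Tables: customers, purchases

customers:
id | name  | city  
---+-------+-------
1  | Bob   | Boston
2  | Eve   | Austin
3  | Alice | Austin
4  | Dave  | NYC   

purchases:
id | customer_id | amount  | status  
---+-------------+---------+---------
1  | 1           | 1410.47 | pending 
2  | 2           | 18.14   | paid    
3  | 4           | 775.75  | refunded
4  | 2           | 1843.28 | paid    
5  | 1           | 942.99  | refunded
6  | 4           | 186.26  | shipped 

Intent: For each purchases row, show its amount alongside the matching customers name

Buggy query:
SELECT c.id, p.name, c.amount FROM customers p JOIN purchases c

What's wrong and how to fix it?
Bug: JOIN with no ON clause produces a cartesian product; every purchases row pairs with every customers row

Fix: Specify the join condition linking the foreign key to the parent id

Corrected query:
SELECT c.id, p.name, c.amount FROM customers p JOIN purchases c ON c.customer_id = p.id

Result:
id | name | amount 
---+------+--------
1  | Bob  | 1410.47
2  | Eve  | 18.14  
3  | Dave | 775.75 
4  | Eve  | 1843.28
5  | Bob  | 942.99 
6  | Dave | 186.26 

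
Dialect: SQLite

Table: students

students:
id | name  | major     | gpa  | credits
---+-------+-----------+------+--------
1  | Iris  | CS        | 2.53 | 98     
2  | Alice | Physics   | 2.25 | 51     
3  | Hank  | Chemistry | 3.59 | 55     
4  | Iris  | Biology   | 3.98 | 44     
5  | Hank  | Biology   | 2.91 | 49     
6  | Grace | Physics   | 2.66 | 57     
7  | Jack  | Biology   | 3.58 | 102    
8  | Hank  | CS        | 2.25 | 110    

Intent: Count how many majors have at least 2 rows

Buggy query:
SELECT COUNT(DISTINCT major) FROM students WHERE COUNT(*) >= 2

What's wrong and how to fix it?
Bug: WHERE filters individual rows, not groups, so a group-level COUNT is invalid there

Fix: Use a subquery that GROUPs and filters with HAVING, then count its rows

Corrected query:
SELECT COUNT(*) FROM (SELECT major FROM students GROUP BY major HAVING COUNT(*) >= 2)

Result:
COUNT(*)
--------
3       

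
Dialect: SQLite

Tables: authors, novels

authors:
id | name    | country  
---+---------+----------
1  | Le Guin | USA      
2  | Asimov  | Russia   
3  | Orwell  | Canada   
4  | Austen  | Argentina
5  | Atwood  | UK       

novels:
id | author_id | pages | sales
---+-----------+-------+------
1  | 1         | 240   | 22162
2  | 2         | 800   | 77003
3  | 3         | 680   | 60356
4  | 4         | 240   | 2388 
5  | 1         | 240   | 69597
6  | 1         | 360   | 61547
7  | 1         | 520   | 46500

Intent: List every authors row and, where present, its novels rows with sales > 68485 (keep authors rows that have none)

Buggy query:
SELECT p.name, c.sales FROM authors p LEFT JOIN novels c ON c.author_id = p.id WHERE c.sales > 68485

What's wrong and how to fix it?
Bug: Filtering c.sales in WHERE discards the NULL rows produced by LEFT JOIN, turning it into an inner join

Fix: Move the right-table condition into the ON clause so unmatched parents are kept

Corrected query:
SELECT p.name, c.sales FROM authors p LEFT JOIN novels c ON c.author_id = p.id AND c.sales > 68485

Result:
name    | sales
--------+------
Le Guin | 69597
Asimov  | 77003
Orwell  | NULL 
Austen  | NULL 
Atwood  | NULL 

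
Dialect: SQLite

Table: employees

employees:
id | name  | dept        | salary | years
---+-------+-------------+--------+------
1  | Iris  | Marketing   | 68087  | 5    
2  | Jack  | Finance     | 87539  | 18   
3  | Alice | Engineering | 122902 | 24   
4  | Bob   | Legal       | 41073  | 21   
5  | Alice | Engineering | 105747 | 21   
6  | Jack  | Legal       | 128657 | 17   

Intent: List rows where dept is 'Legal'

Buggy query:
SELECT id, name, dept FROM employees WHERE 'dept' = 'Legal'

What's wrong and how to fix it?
Bug: 'dept' in single quotes is a string literal, not the column; the comparison is literal-vs-literal and never true

Fix: Remove the quotes around the column name (or use double quotes for an identifier)

Corrected query:
SELECT id, name, dept FROM employees WHERE dept = 'Legal'

Result:
id | name | dept 
---+------+------
4  | Bob  | Legal
6  | Jack | Legal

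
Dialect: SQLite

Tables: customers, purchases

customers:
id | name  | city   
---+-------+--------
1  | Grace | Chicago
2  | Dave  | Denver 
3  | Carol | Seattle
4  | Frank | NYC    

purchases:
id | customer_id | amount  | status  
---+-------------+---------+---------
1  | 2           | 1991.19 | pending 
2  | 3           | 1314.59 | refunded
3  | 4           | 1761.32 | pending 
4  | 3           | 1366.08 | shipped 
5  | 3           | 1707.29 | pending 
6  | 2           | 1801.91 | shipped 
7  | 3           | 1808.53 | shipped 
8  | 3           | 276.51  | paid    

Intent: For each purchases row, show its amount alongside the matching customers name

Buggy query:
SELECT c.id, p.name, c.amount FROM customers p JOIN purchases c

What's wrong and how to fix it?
Bug: JOIN with no ON clause produces a cartesian product; every purchases row pairs with every customers row

Fix: Specify the join condition linking the foreign key to the parent id

Corrected query:
SELECT c.id, p.name, c.amount FROM customers p JOIN purchases c ON c.customer_id = p.id

Result:
id | name  | amount 
---+-------+--------
1  | Dave  | 1991.19
2  | Carol | 1314.59
3  | Frank | 1761.32
4  | Carol | 1366.08
5  | Carol | 1707.29
6  | Dave  | 1801.91
7  | Carol | 1808.53
8  | Carol | 276.51 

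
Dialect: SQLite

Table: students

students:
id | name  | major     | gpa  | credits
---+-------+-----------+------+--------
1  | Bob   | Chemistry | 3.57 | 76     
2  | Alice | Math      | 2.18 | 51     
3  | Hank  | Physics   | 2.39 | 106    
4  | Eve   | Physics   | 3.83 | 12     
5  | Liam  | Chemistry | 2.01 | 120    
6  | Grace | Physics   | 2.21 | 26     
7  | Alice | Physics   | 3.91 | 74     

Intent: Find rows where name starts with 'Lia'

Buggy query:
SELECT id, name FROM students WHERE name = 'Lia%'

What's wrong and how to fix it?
Bug: Wildcards only work with LIKE; '=' treats '%' as a literal character

Fix: Use LIKE for wildcard pattern matching

Corrected query:
SELECT id, name FROM students WHERE name LIKE 'Lia%'

Result:
id | name
---+-----
5  | Liam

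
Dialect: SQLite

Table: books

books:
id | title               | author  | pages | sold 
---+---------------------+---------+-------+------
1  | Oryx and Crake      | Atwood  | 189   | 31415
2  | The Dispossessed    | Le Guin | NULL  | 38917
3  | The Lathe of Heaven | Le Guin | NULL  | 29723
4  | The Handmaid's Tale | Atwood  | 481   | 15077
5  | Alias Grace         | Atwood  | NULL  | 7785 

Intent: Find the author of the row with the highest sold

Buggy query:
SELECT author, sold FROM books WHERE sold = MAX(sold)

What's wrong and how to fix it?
Bug: MAX(sold) is an aggregate and cannot be used directly in WHERE

Fix: Wrap MAX in a scalar subquery so WHERE compares against a single value

Corrected query:
SELECT author, sold FROM books WHERE sold = (SELECT MAX(sold) FROM books)

Result:
author  | sold 
--------+------
Le Guin | 38917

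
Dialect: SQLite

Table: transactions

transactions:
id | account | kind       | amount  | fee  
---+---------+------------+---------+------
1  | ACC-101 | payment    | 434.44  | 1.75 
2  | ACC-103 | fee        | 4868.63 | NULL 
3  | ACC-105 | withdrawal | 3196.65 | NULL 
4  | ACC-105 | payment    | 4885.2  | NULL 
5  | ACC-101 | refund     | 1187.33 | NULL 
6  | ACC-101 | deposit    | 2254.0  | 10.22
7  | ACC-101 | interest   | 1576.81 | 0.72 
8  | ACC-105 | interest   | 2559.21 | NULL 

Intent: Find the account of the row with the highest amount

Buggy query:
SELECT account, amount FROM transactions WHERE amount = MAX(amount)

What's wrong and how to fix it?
Bug: WHERE is evaluated per row; an aggregate over the whole table isn't defined there

Fix: Wrap MAX in a scalar subquery so WHERE compares against a single value

Corrected query:
SELECT account, amount FROM transactions WHERE amount = (SELECT MAX(amount) FROM transactions)

Result:
account | amount
--------+-------
ACC-105 | 4885.2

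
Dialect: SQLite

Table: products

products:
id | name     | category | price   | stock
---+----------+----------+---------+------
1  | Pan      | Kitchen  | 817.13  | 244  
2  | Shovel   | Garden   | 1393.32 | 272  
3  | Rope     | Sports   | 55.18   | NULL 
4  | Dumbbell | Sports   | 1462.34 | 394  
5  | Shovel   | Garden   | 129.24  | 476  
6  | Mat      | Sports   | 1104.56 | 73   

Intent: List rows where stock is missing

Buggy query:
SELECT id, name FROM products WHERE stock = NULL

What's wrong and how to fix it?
Bug: '= NULL' is always unknown in SQL three-valued logic, so no rows match

Fix: Use IS NULL to test for NULL

Corrected query:
SELECT id, name FROM products WHERE stock IS NULL

Result:
id | name
---+-----
3  | Rope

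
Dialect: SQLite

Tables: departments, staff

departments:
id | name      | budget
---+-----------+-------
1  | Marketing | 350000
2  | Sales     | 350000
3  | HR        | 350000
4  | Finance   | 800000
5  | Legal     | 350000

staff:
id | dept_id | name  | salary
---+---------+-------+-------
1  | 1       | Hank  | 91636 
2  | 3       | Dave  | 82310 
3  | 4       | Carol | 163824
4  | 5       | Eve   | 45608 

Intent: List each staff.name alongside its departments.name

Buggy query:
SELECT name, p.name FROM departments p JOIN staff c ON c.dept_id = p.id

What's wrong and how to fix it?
Bug: Both tables have a 'name' column; the unqualified reference is ambiguous

Fix: Qualify the column with its table alias (c.name)

Corrected query:
SELECT c.name, p.name FROM departments p JOIN staff c ON c.dept_id = p.id

Result:
name  | name     
------+----------
Hank  | Marketing
Dave  | HR       
Carol | Finance  
Eve   | Legal    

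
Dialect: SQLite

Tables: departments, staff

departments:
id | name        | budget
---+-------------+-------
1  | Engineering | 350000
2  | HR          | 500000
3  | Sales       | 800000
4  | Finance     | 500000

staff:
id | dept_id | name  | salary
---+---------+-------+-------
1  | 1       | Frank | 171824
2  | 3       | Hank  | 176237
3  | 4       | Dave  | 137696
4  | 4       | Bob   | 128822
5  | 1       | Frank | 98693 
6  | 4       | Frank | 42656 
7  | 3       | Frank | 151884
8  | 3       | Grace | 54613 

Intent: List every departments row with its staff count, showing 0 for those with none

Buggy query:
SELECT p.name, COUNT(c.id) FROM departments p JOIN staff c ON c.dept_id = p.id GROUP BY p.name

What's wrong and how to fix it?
Bug: An inner join excludes parents with zero children

Fix: Switch to LEFT JOIN to retain unmatched parent rows

Corrected query:
SELECT p.name, COUNT(c.id) FROM departments p LEFT JOIN staff c ON c.dept_id = p.id GROUP BY p.name

Result:
name        | COUNT(c.id)
------------+------------
Engineering | 2          
Finance     | 3          
HR          | 0          
Sales       | 3          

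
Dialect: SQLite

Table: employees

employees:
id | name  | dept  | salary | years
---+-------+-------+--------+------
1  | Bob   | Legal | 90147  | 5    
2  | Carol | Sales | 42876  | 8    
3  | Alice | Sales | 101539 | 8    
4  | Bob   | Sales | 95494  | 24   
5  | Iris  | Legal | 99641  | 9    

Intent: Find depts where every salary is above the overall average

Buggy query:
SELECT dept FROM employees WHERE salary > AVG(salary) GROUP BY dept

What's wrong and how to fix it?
Bug: WHERE evaluates per row before aggregation, so AVG() is unavailable

Fix: Compute the overall average in a scalar subquery and compare each group's MIN against it in HAVING

Corrected query:
SELECT dept FROM employees GROUP BY dept HAVING MIN(salary) > (SELECT AVG(salary) FROM employees)

Result:
dept 
-----
Legal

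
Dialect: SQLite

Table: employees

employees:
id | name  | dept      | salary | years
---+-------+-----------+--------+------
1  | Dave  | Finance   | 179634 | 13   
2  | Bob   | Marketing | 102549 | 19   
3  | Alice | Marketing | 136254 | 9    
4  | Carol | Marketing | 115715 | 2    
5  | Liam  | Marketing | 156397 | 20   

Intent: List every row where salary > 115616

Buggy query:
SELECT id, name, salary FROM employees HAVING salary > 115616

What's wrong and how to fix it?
Bug: HAVING filters the output of aggregation, but this query has no GROUP BY and no aggregate functions, so SQLite rejects it (HAVING clause on a non-aggregate query); the condition here is per row

Fix: Use WHERE for row-level filtering

Corrected query:
SELECT id, name, salary FROM employees WHERE salary > 115616

Result:
id | name  | salary
---+-------+-------
1  | Dave  | 179634
3  | Alice | 136254
4  | Carol | 115715
5  | Liam  | 156397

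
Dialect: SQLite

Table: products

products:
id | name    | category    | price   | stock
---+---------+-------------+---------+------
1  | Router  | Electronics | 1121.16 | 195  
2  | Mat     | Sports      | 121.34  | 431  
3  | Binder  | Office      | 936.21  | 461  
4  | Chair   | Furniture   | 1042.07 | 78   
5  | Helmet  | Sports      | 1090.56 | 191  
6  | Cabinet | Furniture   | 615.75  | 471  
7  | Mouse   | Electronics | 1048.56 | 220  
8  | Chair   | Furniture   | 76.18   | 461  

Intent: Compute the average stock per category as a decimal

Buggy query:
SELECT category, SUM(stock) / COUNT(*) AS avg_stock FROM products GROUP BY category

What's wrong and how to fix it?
Bug: SUM(stock) and COUNT(*) are both integers; the division truncates the fractional part

Fix: Cast one side to REAL so the division keeps the fractional part

Corrected query:
SELECT category, SUM(stock) * 1.0 / COUNT(*) AS avg_stock FROM products GROUP BY category

Result:
category    | avg_stock 
------------+-----------
Electronics | 207.5     
Furniture   | 336.666667
Office      | 461       
Sports      | 311       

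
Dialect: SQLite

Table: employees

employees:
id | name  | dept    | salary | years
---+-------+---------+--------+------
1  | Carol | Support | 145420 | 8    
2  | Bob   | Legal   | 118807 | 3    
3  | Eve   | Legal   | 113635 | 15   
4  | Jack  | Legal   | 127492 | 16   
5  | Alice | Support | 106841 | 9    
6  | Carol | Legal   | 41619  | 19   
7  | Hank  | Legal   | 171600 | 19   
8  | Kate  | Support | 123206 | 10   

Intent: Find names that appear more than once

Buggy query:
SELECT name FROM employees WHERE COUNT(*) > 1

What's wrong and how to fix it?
Bug: WHERE can't reference COUNT(*); aggregates are computed after WHERE

Fix: GROUP BY name, then filter groups with HAVING COUNT(*) > 1

Corrected query:
SELECT name FROM employees GROUP BY name HAVING COUNT(*) > 1

Result:
name 
-----
Carol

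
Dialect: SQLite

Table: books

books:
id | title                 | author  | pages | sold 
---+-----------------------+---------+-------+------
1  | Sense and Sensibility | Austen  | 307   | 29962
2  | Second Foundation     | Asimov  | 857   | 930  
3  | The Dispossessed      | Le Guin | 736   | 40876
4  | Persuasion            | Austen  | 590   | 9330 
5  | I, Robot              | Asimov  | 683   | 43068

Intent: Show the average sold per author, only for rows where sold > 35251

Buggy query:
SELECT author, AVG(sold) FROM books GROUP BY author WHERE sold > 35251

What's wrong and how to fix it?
Bug: WHERE cannot follow GROUP BY

Fix: Move the WHERE clause before GROUP BY

Corrected query:
SELECT author, AVG(sold) FROM books WHERE sold > 35251 GROUP BY author

Result:
author  | AVG(sold)
--------+----------
Asimov  | 43068    
Le Guin | 40876    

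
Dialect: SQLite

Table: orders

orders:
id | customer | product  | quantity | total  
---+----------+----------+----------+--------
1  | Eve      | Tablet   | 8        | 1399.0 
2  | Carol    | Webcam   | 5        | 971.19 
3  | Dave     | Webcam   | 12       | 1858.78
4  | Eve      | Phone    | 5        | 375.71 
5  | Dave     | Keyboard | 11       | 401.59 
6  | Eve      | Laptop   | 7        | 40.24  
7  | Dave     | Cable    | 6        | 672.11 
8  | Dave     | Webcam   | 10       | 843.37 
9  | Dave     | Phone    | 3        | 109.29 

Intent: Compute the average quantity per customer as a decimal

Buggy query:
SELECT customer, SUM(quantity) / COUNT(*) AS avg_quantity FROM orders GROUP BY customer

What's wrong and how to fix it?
Bug: SUM(quantity) and COUNT(*) are both integers; the division truncates the fractional part

Fix: Multiply by 1.0 (or CAST to REAL) to force floating-point division

Corrected query:
SELECT customer, SUM(quantity) * 1.0 / COUNT(*) AS avg_quantity FROM orders GROUP BY customer

Result:
customer | avg_quantity
---------+-------------
Carol    | 5           
Dave     | 8.4         
Eve      | 6.666667    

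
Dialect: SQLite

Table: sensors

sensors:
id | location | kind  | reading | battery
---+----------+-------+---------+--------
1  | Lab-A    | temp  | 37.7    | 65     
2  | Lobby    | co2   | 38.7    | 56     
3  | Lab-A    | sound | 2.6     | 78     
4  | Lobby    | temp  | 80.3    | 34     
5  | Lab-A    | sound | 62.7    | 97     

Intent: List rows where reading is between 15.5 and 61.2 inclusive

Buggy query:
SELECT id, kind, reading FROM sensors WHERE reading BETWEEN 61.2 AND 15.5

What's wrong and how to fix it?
Bug: BETWEEN expects the lower bound first; with 61.2 AND 15.5 the range is empty

Fix: Swap the bounds so the smaller value comes first

Corrected query:
SELECT id, kind, reading FROM sensors WHERE reading BETWEEN 15.5 AND 61.2

Result:
id | kind | reading
---+------+--------
1  | temp | 37.7   
2  | co2  | 38.7   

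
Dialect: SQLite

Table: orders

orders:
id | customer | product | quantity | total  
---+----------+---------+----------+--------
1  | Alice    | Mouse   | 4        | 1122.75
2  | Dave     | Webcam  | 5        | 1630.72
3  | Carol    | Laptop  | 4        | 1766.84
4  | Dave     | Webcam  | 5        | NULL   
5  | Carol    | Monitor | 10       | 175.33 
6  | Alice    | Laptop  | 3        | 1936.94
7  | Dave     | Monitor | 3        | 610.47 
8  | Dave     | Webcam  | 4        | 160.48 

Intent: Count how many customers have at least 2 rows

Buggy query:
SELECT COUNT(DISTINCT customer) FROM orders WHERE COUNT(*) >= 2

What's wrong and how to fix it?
Bug: WHERE filters individual rows, not groups, so a group-level COUNT is invalid there

Fix: Use a subquery that GROUPs and filters with HAVING, then count its rows

Corrected query:
SELECT COUNT(*) FROM (SELECT customer FROM orders GROUP BY customer HAVING COUNT(*) >= 2)

Result:
COUNT(*)
--------
3       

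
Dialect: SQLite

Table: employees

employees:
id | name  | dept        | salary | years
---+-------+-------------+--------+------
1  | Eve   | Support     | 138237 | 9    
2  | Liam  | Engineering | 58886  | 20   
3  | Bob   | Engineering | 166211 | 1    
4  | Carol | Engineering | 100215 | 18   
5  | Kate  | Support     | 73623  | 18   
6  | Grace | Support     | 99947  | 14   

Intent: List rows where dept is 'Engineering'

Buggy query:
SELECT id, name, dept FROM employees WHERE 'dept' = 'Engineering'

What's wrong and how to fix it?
Bug: 'dept' in single quotes is a string literal, not the column; the comparison is literal-vs-literal and never true

Fix: Reference the column as dept without single quotes

Corrected query:
SELECT id, name, dept FROM employees WHERE dept = 'Engineering'

Result:
id | name  | dept       
---+-------+------------
2  | Liam  | Engineering
3  | Bob   | Engineering
4  | Carol | Engineering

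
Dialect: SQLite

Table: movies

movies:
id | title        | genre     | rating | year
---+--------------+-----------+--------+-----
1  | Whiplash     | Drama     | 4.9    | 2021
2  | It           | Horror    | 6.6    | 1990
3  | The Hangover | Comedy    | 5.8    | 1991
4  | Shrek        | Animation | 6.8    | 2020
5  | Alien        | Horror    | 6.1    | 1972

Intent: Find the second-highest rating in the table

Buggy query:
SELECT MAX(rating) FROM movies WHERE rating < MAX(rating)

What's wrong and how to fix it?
Bug: MAX(rating) on the right of the comparison is an aggregate-in-WHERE error

Fix: Put the inner MAX in a scalar subquery

Corrected query:
SELECT MAX(rating) FROM movies WHERE rating < (SELECT MAX(rating) FROM movies)

Result:
MAX(rating)
-----------
6.6        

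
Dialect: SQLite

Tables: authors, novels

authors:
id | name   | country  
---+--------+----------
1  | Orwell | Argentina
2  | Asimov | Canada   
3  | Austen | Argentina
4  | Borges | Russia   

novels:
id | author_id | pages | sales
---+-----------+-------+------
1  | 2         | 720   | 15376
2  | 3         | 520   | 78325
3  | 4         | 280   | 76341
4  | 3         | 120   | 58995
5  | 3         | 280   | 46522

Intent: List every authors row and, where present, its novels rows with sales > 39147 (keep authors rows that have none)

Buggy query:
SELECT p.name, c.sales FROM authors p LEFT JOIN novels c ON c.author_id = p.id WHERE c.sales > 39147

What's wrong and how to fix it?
Bug: Filtering c.sales in WHERE discards the NULL rows produced by LEFT JOIN, turning it into an inner join

Fix: Put 'c.sales > 39147' in the JOIN's ON clause instead of WHERE

Corrected query:
SELECT p.name, c.sales FROM authors p LEFT JOIN novels c ON c.author_id = p.id AND c.sales > 39147

Result:
name   | sales
-------+------
Orwell | NULL 
Asimov | NULL 
Austen | 46522
Austen | 58995
Austen | 78325
Borges | 76341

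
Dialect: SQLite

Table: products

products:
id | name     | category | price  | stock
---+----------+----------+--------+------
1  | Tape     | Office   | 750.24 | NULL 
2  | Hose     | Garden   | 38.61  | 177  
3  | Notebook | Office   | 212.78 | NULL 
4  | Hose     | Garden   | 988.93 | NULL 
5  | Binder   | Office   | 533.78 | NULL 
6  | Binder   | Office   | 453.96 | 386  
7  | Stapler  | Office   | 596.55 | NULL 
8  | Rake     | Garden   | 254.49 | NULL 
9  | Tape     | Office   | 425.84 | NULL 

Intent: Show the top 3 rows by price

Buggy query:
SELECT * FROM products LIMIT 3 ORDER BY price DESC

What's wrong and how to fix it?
Bug: LIMIT must come after ORDER BY

Fix: Swap the clauses: ORDER BY first, then LIMIT

Corrected query:
SELECT * FROM products ORDER BY price DESC LIMIT 3

Result:
id | name    | category | price  | stock
---+---------+----------+--------+------
4  | Hose    | Garden   | 988.93 | NULL 
1  | Tape    | Office   | 750.24 | NULL 
7  | Stapler | Office   | 596.55 | NULL 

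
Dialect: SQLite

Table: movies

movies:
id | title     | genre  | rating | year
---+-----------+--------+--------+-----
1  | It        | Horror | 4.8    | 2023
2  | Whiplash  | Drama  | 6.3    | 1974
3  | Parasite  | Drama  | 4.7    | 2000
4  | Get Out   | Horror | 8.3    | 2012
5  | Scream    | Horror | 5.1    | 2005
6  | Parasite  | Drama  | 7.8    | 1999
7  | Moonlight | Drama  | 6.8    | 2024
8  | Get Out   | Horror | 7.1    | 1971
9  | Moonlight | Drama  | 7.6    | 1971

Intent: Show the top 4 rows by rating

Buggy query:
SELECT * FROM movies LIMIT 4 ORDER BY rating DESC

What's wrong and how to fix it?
Bug: LIMIT must come after ORDER BY

Fix: Sort with ORDER BY, then apply LIMIT

Corrected query:
SELECT * FROM movies ORDER BY rating DESC LIMIT 4

Result:
id | title     | genre  | rating | year
---+-----------+--------+--------+-----
4  | Get Out   | Horror | 8.3    | 2012
6  | Parasite  | Drama  | 7.8    | 1999
9  | Moonlight | Drama  | 7.6    | 1971
8  | Get Out   | Horror | 7.1    | 1971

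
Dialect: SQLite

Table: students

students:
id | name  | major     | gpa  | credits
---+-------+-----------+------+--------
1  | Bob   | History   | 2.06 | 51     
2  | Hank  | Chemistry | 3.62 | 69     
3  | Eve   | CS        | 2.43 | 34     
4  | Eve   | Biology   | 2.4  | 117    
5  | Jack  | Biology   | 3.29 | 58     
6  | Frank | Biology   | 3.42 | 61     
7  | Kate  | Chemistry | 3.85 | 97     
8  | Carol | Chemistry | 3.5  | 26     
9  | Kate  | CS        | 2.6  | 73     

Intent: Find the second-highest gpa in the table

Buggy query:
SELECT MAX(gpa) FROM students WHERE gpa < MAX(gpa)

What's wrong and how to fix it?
Bug: MAX(gpa) on the right of the comparison is an aggregate-in-WHERE error

Fix: Put the inner MAX in a scalar subquery

Corrected query:
SELECT MAX(gpa) FROM students WHERE gpa < (SELECT MAX(gpa) FROM students)

Result:
MAX(gpa)
--------
3.62    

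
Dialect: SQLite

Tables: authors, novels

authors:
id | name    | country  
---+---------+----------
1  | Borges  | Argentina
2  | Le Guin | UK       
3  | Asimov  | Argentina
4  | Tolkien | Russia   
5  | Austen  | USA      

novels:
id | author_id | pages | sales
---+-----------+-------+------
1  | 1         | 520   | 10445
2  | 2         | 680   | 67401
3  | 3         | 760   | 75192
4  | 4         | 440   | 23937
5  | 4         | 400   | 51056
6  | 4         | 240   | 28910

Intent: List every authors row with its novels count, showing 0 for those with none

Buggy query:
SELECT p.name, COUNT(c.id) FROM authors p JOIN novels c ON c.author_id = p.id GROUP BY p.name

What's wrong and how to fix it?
Bug: An inner join excludes parents with zero children

Fix: Switch to LEFT JOIN to retain unmatched parent rows

Corrected query:
SELECT p.name, COUNT(c.id) FROM authors p LEFT JOIN novels c ON c.author_id = p.id GROUP BY p.name

Result:
name    | COUNT(c.id)
--------+------------
Asimov  | 1          
Austen  | 0          
Borges  | 1          
Le Guin | 1          
Tolkien | 3          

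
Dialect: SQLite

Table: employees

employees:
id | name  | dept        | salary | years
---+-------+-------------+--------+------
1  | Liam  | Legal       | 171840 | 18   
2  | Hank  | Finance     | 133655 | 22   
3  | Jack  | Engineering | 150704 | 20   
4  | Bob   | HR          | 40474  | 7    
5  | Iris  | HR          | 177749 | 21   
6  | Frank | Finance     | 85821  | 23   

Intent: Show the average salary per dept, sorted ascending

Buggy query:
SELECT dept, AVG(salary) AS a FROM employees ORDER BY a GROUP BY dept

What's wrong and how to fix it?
Bug: ORDER BY appears before GROUP BY; SQL clause order requires GROUP BY first

Fix: Reorder: SELECT … FROM … GROUP BY … ORDER BY …

Corrected query:
SELECT dept, AVG(salary) AS a FROM employees GROUP BY dept ORDER BY a

Result:
dept        | a       
------------+---------
HR          | 109111.5
Finance     | 109738  
Engineering | 150704  
Legal       | 171840  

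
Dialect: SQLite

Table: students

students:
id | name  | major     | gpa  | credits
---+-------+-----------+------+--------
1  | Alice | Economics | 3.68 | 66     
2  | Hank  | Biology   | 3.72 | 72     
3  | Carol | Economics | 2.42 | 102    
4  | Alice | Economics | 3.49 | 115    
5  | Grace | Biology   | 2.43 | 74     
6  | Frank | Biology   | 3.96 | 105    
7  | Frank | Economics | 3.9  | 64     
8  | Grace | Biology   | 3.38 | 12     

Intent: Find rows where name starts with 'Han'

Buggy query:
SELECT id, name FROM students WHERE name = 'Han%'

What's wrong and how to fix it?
Bug: Wildcards only work with LIKE; '=' treats '%' as a literal character

Fix: Use LIKE for wildcard pattern matching

Corrected query:
SELECT id, name FROM students WHERE name LIKE 'Han%'

Result:
id | name
---+-----
2  | Hank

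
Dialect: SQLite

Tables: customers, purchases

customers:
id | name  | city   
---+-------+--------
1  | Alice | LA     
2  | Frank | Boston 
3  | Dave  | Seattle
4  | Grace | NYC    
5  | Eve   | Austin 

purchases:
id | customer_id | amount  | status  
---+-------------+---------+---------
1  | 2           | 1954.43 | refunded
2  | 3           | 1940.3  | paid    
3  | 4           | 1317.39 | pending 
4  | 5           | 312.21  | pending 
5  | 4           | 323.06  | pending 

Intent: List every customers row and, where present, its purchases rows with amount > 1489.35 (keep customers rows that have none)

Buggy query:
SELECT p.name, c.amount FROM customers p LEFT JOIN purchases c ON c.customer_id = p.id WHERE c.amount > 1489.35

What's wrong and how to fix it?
Bug: Filtering c.amount in WHERE discards the NULL rows produced by LEFT JOIN, turning it into an inner join

Fix: Move the right-table condition into the ON clause so unmatched parents are kept

Corrected query:
SELECT p.name, c.amount FROM customers p LEFT JOIN purchases c ON c.customer_id = p.id AND c.amount > 1489.35

Result:
name  | amount 
------+--------
Alice | NULL   
Frank | 1954.43
Dave  | 1940.3 
Grace | NULL   
Eve   | NULL   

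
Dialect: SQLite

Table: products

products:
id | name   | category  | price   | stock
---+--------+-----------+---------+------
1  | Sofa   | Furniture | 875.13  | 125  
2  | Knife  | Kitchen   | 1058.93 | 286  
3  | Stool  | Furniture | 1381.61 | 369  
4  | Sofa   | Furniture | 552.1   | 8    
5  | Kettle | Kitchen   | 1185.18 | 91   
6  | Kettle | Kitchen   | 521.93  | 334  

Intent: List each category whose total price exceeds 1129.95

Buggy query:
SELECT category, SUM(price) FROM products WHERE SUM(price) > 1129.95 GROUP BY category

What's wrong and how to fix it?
Bug: Aggregate functions cannot appear in a WHERE clause

Fix: Use HAVING (which filters groups after aggregation) instead of WHERE

Corrected query:
SELECT category, SUM(price) FROM products GROUP BY category HAVING SUM(price) > 1129.95

Result:
category  | SUM(price)
----------+-----------
Furniture | 2808.84   
Kitchen   | 2766.04   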